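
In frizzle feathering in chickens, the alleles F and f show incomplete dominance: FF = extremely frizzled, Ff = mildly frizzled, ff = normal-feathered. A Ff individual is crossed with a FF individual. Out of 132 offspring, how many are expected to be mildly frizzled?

Punnett square for Ff × FF:
Offspring genotypes: 2 FF, 2 Ff
Phenotype counts: 2 extremely frizzled, 2 mildly frizzled
mildly frizzled: 2 out of 4 → fraction 1/2
Expected count = 1/2 × 132 = 66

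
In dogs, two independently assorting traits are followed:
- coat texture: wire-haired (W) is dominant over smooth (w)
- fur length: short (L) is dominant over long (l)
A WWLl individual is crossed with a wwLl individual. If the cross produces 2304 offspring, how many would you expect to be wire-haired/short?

Dihybrid cross WWLl × wwLl — consider each gene separately:
coat texture: WW × ww → 4 Ww → 4 W_ (out of 4)
fur length: Ll × Ll → 1 LL, 2 Ll, 1 ll → 3 L_ : 1 ll (out of 4)
Combine (counts out of 4 × 4 = 16): wire-haired/short (W_L_) = 4×3 = 12; wire-haired/long (W_ll) = 4×1 = 4
Phenotype counts (out of 16): 12 wire-haired/short, 4 wire-haired/long
wire-haired/short: 12 out of 16 → fraction 3/4
Expected count = 3/4 × 2304 = 1728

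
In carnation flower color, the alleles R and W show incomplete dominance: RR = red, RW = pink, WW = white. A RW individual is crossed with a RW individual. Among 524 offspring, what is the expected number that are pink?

Punnett square for RW × RW:
Offspring genotypes: 1 RR, 2 RW, 1 WW
Phenotype counts: 1 red, 2 pink, 1 white
pink: 2 out of 4 → fraction 1/2
Expected count = 1/2 × 524 = 262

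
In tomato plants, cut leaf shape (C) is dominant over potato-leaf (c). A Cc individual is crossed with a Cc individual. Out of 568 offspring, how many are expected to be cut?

Punnett square for Cc × Cc:
Offspring genotypes: 1 CC, 2 Cc, 1 cc
cut: 3, potato-leaf: 1
cut: 3 out of 4 → fraction 3/4
Expected count = 3/4 × 568 = 426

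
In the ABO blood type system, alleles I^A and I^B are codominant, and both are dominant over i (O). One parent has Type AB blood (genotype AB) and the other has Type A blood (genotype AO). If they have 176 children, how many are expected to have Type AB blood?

Cross: AB × AO
Possible offspring genotypes: 1 AA, 1 AO, 1 AB, 1 BO
Blood type counts: 2 Type A, 1 Type AB, 1 Type B
Probability of Type AB: 1/4
Expected count = 1/4 × 176 = 44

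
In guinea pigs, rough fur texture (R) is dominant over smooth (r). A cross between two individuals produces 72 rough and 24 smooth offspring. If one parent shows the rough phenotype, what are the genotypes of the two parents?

Observed offspring: 72 rough, 24 smooth
The observed ratio simplifies to 3:1. Smooth (rr) offspring appear, so each parent must contribute one r allele. The parent stated to show rough carries R, so it is Rr. The other parent is then either Rr or rr: Rr × rr would give a 1:1 split, whereas Rr × Rr gives 3:1 — matching the data. So both parents are heterozygous (Rr × Rr).
Parent genotypes: Rr × Rr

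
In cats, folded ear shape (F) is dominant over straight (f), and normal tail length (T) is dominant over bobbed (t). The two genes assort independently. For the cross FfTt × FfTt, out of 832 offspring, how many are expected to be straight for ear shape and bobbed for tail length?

Dihybrid cross FfTt × FfTt — consider each gene separately:
ear shape: Ff × Ff → 1 FF, 2 Ff, 1 ff → 3 F_ : 1 ff (out of 4)
tail length: Tt × Tt → 1 TT, 2 Tt, 1 tt → 3 T_ : 1 tt (out of 4)
Looking for: straight (ff) and bobbed (tt)
P(straight) = 1/4, P(bobbed) = 1/4
P(both) = 1/4 × 1/4 = 1/16
Expected count = 1/16 × 832 = 52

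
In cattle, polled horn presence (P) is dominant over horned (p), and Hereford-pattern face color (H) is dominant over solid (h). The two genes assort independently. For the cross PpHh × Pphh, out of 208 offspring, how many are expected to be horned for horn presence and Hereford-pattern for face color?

Dihybrid cross PpHh × Pphh — consider each gene separately:
horn presence: Pp × Pp → 1 PP, 2 Pp, 1 pp → 3 P_ : 1 pp (out of 4)
face color: Hh × hh → 2 Hh, 2 hh → 2 H_ : 2 hh (out of 4)
Looking for: horned (pp) and Hereford-pattern (H_)
P(horned) = 1/4, P(Hereford-pattern) = 2/4
P(both) = 1/4 × 2/4 = 2/16 = 1/8
Expected count = 1/8 × 208 = 26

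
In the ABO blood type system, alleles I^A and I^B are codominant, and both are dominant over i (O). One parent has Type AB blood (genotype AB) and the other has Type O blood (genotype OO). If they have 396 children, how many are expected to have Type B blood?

Cross: AB × OO
Possible offspring genotypes: 2 AO, 2 BO
Blood type counts: 2 Type A, 2 Type B
Probability of Type B: 2/4 = 1/2
Expected count = 1/2 × 396 = 198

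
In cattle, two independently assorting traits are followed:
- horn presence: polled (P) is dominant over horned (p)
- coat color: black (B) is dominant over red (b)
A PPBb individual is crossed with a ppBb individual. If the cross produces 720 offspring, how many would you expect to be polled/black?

Dihybrid cross PPBb × ppBb — consider each gene separately:
horn presence: PP × pp → 4 Pp → 4 P_ (out of 4)
coat color: Bb × Bb → 1 BB, 2 Bb, 1 bb → 3 B_ : 1 bb (out of 4)
Combine (counts out of 4 × 4 = 16): polled/black (P_B_) = 4×3 = 12; polled/red (P_bb) = 4×1 = 4
Phenotype counts (out of 16): 12 polled/black, 4 polled/red
polled/black: 12 out of 16 → fraction 3/4
Expected count = 3/4 × 720 = 540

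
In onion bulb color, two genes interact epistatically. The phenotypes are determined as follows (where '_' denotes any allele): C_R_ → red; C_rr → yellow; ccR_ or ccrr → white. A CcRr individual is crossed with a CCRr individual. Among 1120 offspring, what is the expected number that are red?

Cross: CcRr × CCRr — consider each gene separately:
C gene: Cc × CC → 2 CC, 2 Cc → 4 C_ (out of 4)
R gene: Rr × Rr → 1 RR, 2 Rr, 1 rr → 3 R_ : 1 rr (out of 4)
Genotype classes (out of 4 × 4 = 16): C_R_ = 4×3 = 12; C_rr = 4×1 = 4
Apply the phenotype rules: C_R_ (12) → red; C_rr (4) → yellow
Phenotype counts (out of 16): 12 red, 4 yellow
red: 12 out of 16 → fraction 3/4
Expected count = 3/4 × 1120 = 840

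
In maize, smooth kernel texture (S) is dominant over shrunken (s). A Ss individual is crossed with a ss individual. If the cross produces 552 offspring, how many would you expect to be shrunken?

Punnett square for Ss × ss:
Offspring genotypes: 2 Ss, 2 ss
smooth: 2, shrunken: 2
shrunken: 2 out of 4 → fraction 1/2
Expected count = 1/2 × 552 = 276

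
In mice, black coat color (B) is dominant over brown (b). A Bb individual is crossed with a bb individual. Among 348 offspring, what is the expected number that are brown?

Punnett square for Bb × bb:
Offspring genotypes: 2 Bb, 2 bb
black: 2, brown: 2
brown: 2 out of 4 → fraction 1/2
Expected count = 1/2 × 348 = 174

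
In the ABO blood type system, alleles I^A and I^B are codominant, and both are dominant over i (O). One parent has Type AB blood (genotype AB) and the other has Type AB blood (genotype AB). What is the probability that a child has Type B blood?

Cross: AB × AB
Possible offspring genotypes: 1 AA, 2 AB, 1 BB
Blood type counts: 1 Type A, 2 Type AB, 1 Type B
Probability of Type B: 1/4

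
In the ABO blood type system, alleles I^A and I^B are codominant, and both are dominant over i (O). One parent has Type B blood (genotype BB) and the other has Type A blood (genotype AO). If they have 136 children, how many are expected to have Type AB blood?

Cross: BB × AO
Possible offspring genotypes: 2 AB, 2 BO
Blood type counts: 2 Type AB, 2 Type B
Probability of Type AB: 2/4 = 1/2
Expected count = 1/2 × 136 = 68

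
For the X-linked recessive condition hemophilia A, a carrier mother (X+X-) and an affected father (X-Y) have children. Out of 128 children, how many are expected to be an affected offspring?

Cross: X+X- × X-Y
Offspring: 1 X+X-, 1 X+Y, 1 X-X-, 1 X-Y
Probability of an affected offspring: 2/4 = 1/2
Expected count = 1/2 × 128 = 64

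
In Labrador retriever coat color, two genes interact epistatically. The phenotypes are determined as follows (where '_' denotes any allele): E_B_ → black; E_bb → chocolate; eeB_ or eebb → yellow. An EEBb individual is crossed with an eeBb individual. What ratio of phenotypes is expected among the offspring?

Cross: EEBb × eeBb — consider each gene separately:
E gene: EE × ee → 4 Ee → 4 E_ (out of 4)
B gene: Bb × Bb → 1 BB, 2 Bb, 1 bb → 3 B_ : 1 bb (out of 4)
Genotype classes (out of 4 × 4 = 16): E_B_ = 4×3 = 12; E_bb = 4×1 = 4
Apply the phenotype rules: E_B_ (12) → black; E_bb (4) → chocolate
Phenotype counts (out of 16): 12 black, 4 chocolate
Ratio: 3 black : 1 chocolate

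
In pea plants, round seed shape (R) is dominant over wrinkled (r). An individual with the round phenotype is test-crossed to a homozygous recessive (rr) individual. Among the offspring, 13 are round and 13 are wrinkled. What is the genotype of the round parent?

Test cross: ? × rr
Offspring: 13 round, 13 wrinkled — approximately 1:1.
A 1:1 ratio in a test cross indicates the unknown parent is heterozygous (Rr).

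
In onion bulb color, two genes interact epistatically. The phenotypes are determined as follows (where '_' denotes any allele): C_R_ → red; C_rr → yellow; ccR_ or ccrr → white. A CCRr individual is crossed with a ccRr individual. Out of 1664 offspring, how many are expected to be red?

Cross: CCRr × ccRr — consider each gene separately:
C gene: CC × cc → 4 Cc → 4 C_ (out of 4)
R gene: Rr × Rr → 1 RR, 2 Rr, 1 rr → 3 R_ : 1 rr (out of 4)
Genotype classes (out of 4 × 4 = 16): C_R_ = 4×3 = 12; C_rr = 4×1 = 4
Apply the phenotype rules: C_R_ (12) → red; C_rr (4) → yellow
Phenotype counts (out of 16): 12 red, 4 yellow
red: 12 out of 16 → fraction 3/4
Expected count = 3/4 × 1664 = 1248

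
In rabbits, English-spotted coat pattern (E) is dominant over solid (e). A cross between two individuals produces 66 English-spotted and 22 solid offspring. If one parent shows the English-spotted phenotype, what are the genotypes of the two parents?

Observed offspring: 66 English-spotted, 22 solid
The observed ratio simplifies to 3:1. Solid (ee) offspring appear, so each parent must contribute one e allele. The parent stated to show English-spotted carries E, so it is Ee. The other parent is then either Ee or ee: Ee × ee would give a 1:1 split, whereas Ee × Ee gives 3:1 — matching the data. So both parents are heterozygous (Ee × Ee).
Parent genotypes: Ee × Ee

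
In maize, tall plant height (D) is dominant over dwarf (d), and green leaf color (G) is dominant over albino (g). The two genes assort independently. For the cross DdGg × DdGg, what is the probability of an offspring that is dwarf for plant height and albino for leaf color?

Dihybrid cross DdGg × DdGg — consider each gene separately:
plant height: Dd × Dd → 1 DD, 2 Dd, 1 dd → 3 D_ : 1 dd (out of 4)
leaf color: Gg × Gg → 1 GG, 2 Gg, 1 gg → 3 G_ : 1 gg (out of 4)
Looking for: dwarf (dd) and albino (gg)
P(dwarf) = 1/4, P(albino) = 1/4
P(both) = 1/4 × 1/4 = 1/16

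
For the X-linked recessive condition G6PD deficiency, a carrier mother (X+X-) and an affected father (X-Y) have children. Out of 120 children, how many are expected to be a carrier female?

Cross: X+X- × X-Y
Offspring: 1 X+X-, 1 X+Y, 1 X-X-, 1 X-Y
Probability of a carrier female: 1/4
Expected count = 1/4 × 120 = 30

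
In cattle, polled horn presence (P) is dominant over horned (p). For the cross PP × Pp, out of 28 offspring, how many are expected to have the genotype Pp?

Punnett square for PP × Pp:
Offspring genotypes: 2 PP, 2 Pp
Total offspring: 4
Count with target: 2
Probability: 2/4 = 1/2
Expected count = 1/2 × 28 = 14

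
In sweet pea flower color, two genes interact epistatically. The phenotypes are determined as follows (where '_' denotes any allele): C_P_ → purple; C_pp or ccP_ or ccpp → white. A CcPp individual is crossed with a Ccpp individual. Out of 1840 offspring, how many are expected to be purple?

Cross: CcPp × Ccpp — consider each gene separately:
C gene: Cc × Cc → 1 CC, 2 Cc, 1 cc → 3 C_ : 1 cc (out of 4)
P gene: Pp × pp → 2 Pp, 2 pp → 2 P_ : 2 pp (out of 4)
Genotype classes (out of 4 × 4 = 16): C_P_ = 3×2 = 6; C_pp = 3×2 = 6; ccP_ = 1×2 = 2; ccpp = 1×2 = 2
Apply the phenotype rules: C_P_ (6) → purple; C_pp (6) + ccP_ (2) + ccpp (2) → white
Phenotype counts (out of 16): 6 purple, 10 white
purple: 6 out of 16 → fraction 3/8
Expected count = 3/8 × 1840 = 690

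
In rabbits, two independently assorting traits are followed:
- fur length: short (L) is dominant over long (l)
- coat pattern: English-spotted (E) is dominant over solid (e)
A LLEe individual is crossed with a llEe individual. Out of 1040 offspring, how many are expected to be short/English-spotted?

Dihybrid cross LLEe × llEe — consider each gene separately:
fur length: LL × ll → 4 Ll → 4 L_ (out of 4)
coat pattern: Ee × Ee → 1 EE, 2 Ee, 1 ee → 3 E_ : 1 ee (out of 4)
Combine (counts out of 4 × 4 = 16): short/English-spotted (L_E_) = 4×3 = 12; short/solid (L_ee) = 4×1 = 4
Phenotype counts (out of 16): 12 short/English-spotted, 4 short/solid
short/English-spotted: 12 out of 16 → fraction 3/4
Expected count = 3/4 × 1040 = 780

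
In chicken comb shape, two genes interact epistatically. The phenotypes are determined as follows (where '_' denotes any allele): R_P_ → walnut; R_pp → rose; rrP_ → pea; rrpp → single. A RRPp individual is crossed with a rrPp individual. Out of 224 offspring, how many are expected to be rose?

Cross: RRPp × rrPp — consider each gene separately:
R gene: RR × rr → 4 Rr → 4 R_ (out of 4)
P gene: Pp × Pp → 1 PP, 2 Pp, 1 pp → 3 P_ : 1 pp (out of 4)
Genotype classes (out of 4 × 4 = 16): R_P_ = 4×3 = 12; R_pp = 4×1 = 4
Apply the phenotype rules: R_P_ (12) → walnut; R_pp (4) → rose
Phenotype counts (out of 16): 12 walnut, 4 rose
rose: 4 out of 16 → fraction 1/4
Expected count = 1/4 × 224 = 56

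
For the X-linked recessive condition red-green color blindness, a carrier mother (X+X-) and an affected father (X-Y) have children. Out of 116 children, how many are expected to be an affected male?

Cross: X+X- × X-Y
Offspring: 1 X+X-, 1 X+Y, 1 X-X-, 1 X-Y
Probability of an affected male: 1/4
Expected count = 1/4 × 116 = 29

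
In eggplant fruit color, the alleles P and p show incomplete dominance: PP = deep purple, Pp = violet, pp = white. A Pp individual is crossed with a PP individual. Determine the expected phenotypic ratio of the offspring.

Punnett square for Pp × PP:
Offspring genotypes: 2 PP, 2 Pp
Phenotype counts: 2 deep purple, 2 violet
Ratio: 1 deep purple : 1 violet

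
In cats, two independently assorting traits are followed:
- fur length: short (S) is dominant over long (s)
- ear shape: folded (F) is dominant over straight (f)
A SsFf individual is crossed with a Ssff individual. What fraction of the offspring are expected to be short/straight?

Dihybrid cross SsFf × Ssff — consider each gene separately:
fur length: Ss × Ss → 1 SS, 2 Ss, 1 ss → 3 S_ : 1 ss (out of 4)
ear shape: Ff × ff → 2 Ff, 2 ff → 2 F_ : 2 ff (out of 4)
Combine (counts out of 4 × 4 = 16): short/folded (S_F_) = 3×2 = 6; short/straight (S_ff) = 3×2 = 6; long/folded (ssF_) = 1×2 = 2; long/straight (ssff) = 1×2 = 2
Phenotype counts (out of 16): 6 short/folded, 6 short/straight, 2 long/folded, 2 long/straight
short/straight: 6 out of 16
Probability: 6/16 = 3/8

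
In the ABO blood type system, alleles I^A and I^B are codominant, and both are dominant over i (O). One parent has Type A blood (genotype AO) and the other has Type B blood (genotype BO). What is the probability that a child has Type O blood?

Cross: AO × BO
Possible offspring genotypes: 1 AB, 1 AO, 1 BO, 1 OO
Blood type counts: 1 Type AB, 1 Type A, 1 Type B, 1 Type O
Probability of Type O: 1/4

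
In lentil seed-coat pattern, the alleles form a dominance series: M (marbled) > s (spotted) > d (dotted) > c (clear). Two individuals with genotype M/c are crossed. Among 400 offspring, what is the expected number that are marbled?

Cross: M/c × M/c
Allele dominance: M > s > d > c
Offspring genotypes: 1 M/M, 2 M/c, 1 c/c
Phenotype counts: 3 marbled, 1 clear
marbled: 3 out of 4 → fraction 3/4
Expected count = 3/4 × 400 = 300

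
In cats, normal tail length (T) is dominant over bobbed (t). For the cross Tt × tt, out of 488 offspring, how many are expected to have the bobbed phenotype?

Punnett square for Tt × tt:
Offspring genotypes: 2 Tt, 2 tt
Total offspring: 4
Count with target: 2
Probability: 2/4 = 1/2
Expected count = 1/2 × 488 = 244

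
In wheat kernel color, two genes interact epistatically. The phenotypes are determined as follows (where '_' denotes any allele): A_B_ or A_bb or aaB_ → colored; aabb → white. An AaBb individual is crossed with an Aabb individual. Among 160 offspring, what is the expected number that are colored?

Cross: AaBb × Aabb — consider each gene separately:
A gene: Aa × Aa → 1 AA, 2 Aa, 1 aa → 3 A_ : 1 aa (out of 4)
B gene: Bb × bb → 2 Bb, 2 bb → 2 B_ : 2 bb (out of 4)
Genotype classes (out of 4 × 4 = 16): A_B_ = 3×2 = 6; A_bb = 3×2 = 6; aaB_ = 1×2 = 2; aabb = 1×2 = 2
Apply the phenotype rules: A_B_ (6) + A_bb (6) + aaB_ (2) → colored; aabb (2) → white
Phenotype counts (out of 16): 14 colored, 2 white
colored: 14 out of 16 → fraction 7/8
Expected count = 7/8 × 160 = 140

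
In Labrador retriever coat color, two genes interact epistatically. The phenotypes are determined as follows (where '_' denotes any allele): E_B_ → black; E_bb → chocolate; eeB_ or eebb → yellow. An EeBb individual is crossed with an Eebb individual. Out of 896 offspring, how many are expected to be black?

Cross: EeBb × Eebb — consider each gene separately:
E gene: Ee × Ee → 1 EE, 2 Ee, 1 ee → 3 E_ : 1 ee (out of 4)
B gene: Bb × bb → 2 Bb, 2 bb → 2 B_ : 2 bb (out of 4)
Genotype classes (out of 4 × 4 = 16): E_B_ = 3×2 = 6; E_bb = 3×2 = 6; eeB_ = 1×2 = 2; eebb = 1×2 = 2
Apply the phenotype rules: E_B_ (6) → black; E_bb (6) → chocolate; eeB_ (2) + eebb (2) → yellow
Phenotype counts (out of 16): 6 black, 6 chocolate, 4 yellow
black: 6 out of 16 → fraction 3/8
Expected count = 3/8 × 896 = 336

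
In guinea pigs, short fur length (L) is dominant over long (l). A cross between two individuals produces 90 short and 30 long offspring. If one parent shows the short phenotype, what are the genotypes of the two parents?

Observed offspring: 90 short, 30 long
The observed ratio simplifies to 3:1. Long (ll) offspring appear, so each parent must contribute one l allele. The parent stated to show short carries L, so it is Ll. The other parent is then either Ll or ll: Ll × ll would give a 1:1 split, whereas Ll × Ll gives 3:1 — matching the data. So both parents are heterozygous (Ll × Ll).
Parent genotypes: Ll × Ll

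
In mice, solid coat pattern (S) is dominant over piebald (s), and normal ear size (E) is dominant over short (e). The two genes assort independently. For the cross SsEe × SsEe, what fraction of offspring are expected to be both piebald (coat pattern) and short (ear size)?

Dihybrid cross SsEe × SsEe — consider each gene separately:
coat pattern: Ss × Ss → 1 SS, 2 Ss, 1 ss → 3 S_ : 1 ss (out of 4)
ear size: Ee × Ee → 1 EE, 2 Ee, 1 ee → 3 E_ : 1 ee (out of 4)
Looking for: piebald (ss) and short (ee)
P(piebald) = 1/4, P(short) = 1/4
P(both) = 1/4 × 1/4 = 1/16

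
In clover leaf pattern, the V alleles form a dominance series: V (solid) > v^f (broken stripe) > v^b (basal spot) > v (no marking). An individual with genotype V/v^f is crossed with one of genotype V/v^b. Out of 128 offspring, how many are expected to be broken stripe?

Cross: V/v^f × V/v^b
Allele dominance: V > v^f > v^b > v
Offspring genotypes: 1 V/V, 1 V/v^b, 1 V/v^f, 1 v^f/v^b
Phenotype counts: 3 solid, 1 broken stripe
broken stripe: 1 out of 4 → fraction 1/4
Expected count = 1/4 × 128 = 32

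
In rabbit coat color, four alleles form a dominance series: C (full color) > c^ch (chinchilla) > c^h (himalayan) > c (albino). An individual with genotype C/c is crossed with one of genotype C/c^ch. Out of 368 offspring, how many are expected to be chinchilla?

Cross: C/c × C/c^ch
Allele dominance: C > c^ch > c^h > c
Offspring genotypes: 1 C/C, 1 C/c^ch, 1 C/c, 1 c^ch/c
Phenotype counts: 3 full color, 1 chinchilla
chinchilla: 1 out of 4 → fraction 1/4
Expected count = 1/4 × 368 = 92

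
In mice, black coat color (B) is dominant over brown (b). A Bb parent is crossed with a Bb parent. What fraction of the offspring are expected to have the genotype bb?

Punnett square for Bb × Bb:
Offspring genotypes: 1 BB, 2 Bb, 1 bb
Total offspring: 4
Count with target: 1
Probability: 1/4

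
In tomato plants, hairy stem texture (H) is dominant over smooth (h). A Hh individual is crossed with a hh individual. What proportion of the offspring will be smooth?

Punnett square for Hh × hh:
Offspring genotypes: 2 Hh, 2 hh
hairy: 2, smooth: 2
smooth: 2 out of 4
Probability: 2/4 = 1/2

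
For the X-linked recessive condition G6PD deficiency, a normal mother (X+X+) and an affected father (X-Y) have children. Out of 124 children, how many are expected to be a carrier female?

Cross: X+X+ × X-Y
Offspring: 2 X+X-, 2 X+Y
Probability of a carrier female: 2/4 = 1/2
Expected count = 1/2 × 124 = 62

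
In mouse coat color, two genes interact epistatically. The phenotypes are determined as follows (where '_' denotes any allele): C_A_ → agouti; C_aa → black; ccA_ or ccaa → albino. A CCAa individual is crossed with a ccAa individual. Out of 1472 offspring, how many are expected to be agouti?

Cross: CCAa × ccAa — consider each gene separately:
C gene: CC × cc → 4 Cc → 4 C_ (out of 4)
A gene: Aa × Aa → 1 AA, 2 Aa, 1 aa → 3 A_ : 1 aa (out of 4)
Genotype classes (out of 4 × 4 = 16): C_A_ = 4×3 = 12; C_aa = 4×1 = 4
Apply the phenotype rules: C_A_ (12) → agouti; C_aa (4) → black
Phenotype counts (out of 16): 12 agouti, 4 black
agouti: 12 out of 16 → fraction 3/4
Expected count = 3/4 × 1472 = 1104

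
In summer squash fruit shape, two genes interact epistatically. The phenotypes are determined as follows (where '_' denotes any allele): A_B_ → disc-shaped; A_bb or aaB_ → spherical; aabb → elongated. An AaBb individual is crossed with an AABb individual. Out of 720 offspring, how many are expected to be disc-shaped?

Cross: AaBb × AABb — consider each gene separately:
A gene: Aa × AA → 2 AA, 2 Aa → 4 A_ (out of 4)
B gene: Bb × Bb → 1 BB, 2 Bb, 1 bb → 3 B_ : 1 bb (out of 4)
Genotype classes (out of 4 × 4 = 16): A_B_ = 4×3 = 12; A_bb = 4×1 = 4
Apply the phenotype rules: A_B_ (12) → disc-shaped; A_bb (4) → spherical
Phenotype counts (out of 16): 12 disc-shaped, 4 spherical
disc-shaped: 12 out of 16 → fraction 3/4
Expected count = 3/4 × 720 = 540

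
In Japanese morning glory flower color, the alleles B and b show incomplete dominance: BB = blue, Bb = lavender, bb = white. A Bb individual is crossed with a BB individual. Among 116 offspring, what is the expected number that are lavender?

Punnett square for Bb × BB:
Offspring genotypes: 2 BB, 2 Bb
Phenotype counts: 2 blue, 2 lavender
lavender: 2 out of 4 → fraction 1/2
Expected count = 1/2 × 116 = 58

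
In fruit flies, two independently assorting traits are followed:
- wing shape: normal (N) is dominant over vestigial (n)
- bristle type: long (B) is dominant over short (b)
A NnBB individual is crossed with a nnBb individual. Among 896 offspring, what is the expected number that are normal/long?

Dihybrid cross NnBB × nnBb — consider each gene separately:
wing shape: Nn × nn → 2 Nn, 2 nn → 2 N_ : 2 nn (out of 4)
bristle type: BB × Bb → 2 BB, 2 Bb → 4 B_ (out of 4)
Combine (counts out of 4 × 4 = 16): normal/long (N_B_) = 2×4 = 8; vestigial/long (nnB_) = 2×4 = 8
Phenotype counts (out of 16): 8 normal/long, 8 vestigial/long
normal/long: 8 out of 16 → fraction 1/2
Expected count = 1/2 × 896 = 448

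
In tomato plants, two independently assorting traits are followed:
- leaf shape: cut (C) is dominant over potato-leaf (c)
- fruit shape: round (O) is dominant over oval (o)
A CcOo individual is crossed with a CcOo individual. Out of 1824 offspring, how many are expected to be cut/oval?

Dihybrid cross CcOo × CcOo — consider each gene separately:
leaf shape: Cc × Cc → 1 CC, 2 Cc, 1 cc → 3 C_ : 1 cc (out of 4)
fruit shape: Oo × Oo → 1 OO, 2 Oo, 1 oo → 3 O_ : 1 oo (out of 4)
Combine (counts out of 4 × 4 = 16): cut/round (C_O_) = 3×3 = 9; cut/oval (C_oo) = 3×1 = 3; potato-leaf/round (ccO_) = 1×3 = 3; potato-leaf/oval (ccoo) = 1×1 = 1
Phenotype counts (out of 16): 9 cut/round, 3 cut/oval, 3 potato-leaf/round, 1 potato-leaf/oval
cut/oval: 3 out of 16 → fraction 3/16
Expected count = 3/16 × 1824 = 342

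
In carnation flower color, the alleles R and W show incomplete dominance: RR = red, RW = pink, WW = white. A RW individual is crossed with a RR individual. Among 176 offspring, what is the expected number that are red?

Punnett square for RW × RR:
Offspring genotypes: 2 RR, 2 RW
Phenotype counts: 2 red, 2 pink
red: 2 out of 4 → fraction 1/2
Expected count = 1/2 × 176 = 88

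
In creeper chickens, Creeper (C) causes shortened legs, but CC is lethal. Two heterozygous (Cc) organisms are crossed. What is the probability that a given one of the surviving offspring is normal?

Cross: Cc × Cc
Punnett square offspring (before lethality): 1 CC, 2 Cc, 1 cc
The CC genotype is lethal (embryos die); surviving offspring: 2 Cc, 1 cc
normal: 1 out of 3
Probability: 1/3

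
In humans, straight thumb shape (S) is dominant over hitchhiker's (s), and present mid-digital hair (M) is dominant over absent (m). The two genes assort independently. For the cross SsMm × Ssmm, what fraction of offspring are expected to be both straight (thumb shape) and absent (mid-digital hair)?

Dihybrid cross SsMm × Ssmm — consider each gene separately:
thumb shape: Ss × Ss → 1 SS, 2 Ss, 1 ss → 3 S_ : 1 ss (out of 4)
mid-digital hair: Mm × mm → 2 Mm, 2 mm → 2 M_ : 2 mm (out of 4)
Looking for: straight (S_) and absent (mm)
P(straight) = 3/4, P(absent) = 2/4
P(both) = 3/4 × 2/4 = 6/16 = 3/8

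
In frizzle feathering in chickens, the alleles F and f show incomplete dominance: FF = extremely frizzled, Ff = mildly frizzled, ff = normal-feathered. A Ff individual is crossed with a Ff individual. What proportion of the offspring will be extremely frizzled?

Punnett square for Ff × Ff:
Offspring genotypes: 1 FF, 2 Ff, 1 ff
Phenotype counts: 1 extremely frizzled, 2 mildly frizzled, 1 normal-feathered
extremely frizzled: 1 out of 4
Probability: 1/4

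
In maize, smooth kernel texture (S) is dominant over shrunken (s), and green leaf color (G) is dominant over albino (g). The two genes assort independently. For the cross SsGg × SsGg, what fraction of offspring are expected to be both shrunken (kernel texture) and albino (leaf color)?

Dihybrid cross SsGg × SsGg — consider each gene separately:
kernel texture: Ss × Ss → 1 SS, 2 Ss, 1 ss → 3 S_ : 1 ss (out of 4)
leaf color: Gg × Gg → 1 GG, 2 Gg, 1 gg → 3 G_ : 1 gg (out of 4)
Looking for: shrunken (ss) and albino (gg)
P(shrunken) = 1/4, P(albino) = 1/4
P(both) = 1/4 × 1/4 = 1/16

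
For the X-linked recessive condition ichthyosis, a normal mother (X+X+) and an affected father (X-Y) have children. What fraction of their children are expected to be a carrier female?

Cross: X+X+ × X-Y
Offspring: 2 X+X-, 2 X+Y
Probability of a carrier female: 2/4 = 1/2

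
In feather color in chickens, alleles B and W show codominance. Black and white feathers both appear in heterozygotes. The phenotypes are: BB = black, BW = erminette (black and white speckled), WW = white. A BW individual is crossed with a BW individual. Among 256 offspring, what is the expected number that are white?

Punnett square for BW × BW:
Offspring genotypes: 1 BB, 2 BW, 1 WW
Phenotype counts: 1 black, 2 erminette (black and white speckled), 1 white
white: 1 out of 4 → fraction 1/4
Expected count = 1/4 × 256 = 64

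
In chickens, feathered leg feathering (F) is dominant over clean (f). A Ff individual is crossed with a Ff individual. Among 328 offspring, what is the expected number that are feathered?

Punnett square for Ff × Ff:
Offspring genotypes: 1 FF, 2 Ff, 1 ff
feathered: 3, clean: 1
feathered: 3 out of 4 → fraction 3/4
Expected count = 3/4 × 328 = 246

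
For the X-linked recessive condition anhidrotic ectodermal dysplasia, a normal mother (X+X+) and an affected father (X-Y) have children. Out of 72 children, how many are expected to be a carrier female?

Cross: X+X+ × X-Y
Offspring: 2 X+X-, 2 X+Y
Probability of a carrier female: 2/4 = 1/2
Expected count = 1/2 × 72 = 36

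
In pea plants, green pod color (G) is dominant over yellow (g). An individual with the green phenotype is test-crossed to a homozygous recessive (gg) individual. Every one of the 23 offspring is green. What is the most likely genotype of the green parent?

Test cross: ? × gg
All offspring are green.
If the unknown parent were heterozygous (Gg), about half of 23 offspring would be yellow; none are. The unknown parent is most likely homozygous dominant (GG).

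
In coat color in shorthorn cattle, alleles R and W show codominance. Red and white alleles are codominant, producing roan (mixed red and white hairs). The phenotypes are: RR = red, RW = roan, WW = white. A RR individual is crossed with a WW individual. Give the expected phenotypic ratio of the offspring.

Punnett square for RR × WW:
Offspring genotypes: 4 RW
Phenotype counts: 4 roan
Ratio: all roan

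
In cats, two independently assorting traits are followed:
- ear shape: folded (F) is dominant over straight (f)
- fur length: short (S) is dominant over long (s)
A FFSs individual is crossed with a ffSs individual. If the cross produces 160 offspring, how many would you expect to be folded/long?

Dihybrid cross FFSs × ffSs — consider each gene separately:
ear shape: FF × ff → 4 Ff → 4 F_ (out of 4)
fur length: Ss × Ss → 1 SS, 2 Ss, 1 ss → 3 S_ : 1 ss (out of 4)
Combine (counts out of 4 × 4 = 16): folded/short (F_S_) = 4×3 = 12; folded/long (F_ss) = 4×1 = 4
Phenotype counts (out of 16): 12 folded/short, 4 folded/long
folded/long: 4 out of 16 → fraction 1/4
Expected count = 1/4 × 160 = 40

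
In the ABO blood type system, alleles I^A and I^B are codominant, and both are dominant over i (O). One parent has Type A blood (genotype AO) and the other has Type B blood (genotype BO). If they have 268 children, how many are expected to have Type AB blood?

Cross: AO × BO
Possible offspring genotypes: 1 AB, 1 AO, 1 BO, 1 OO
Blood type counts: 1 Type AB, 1 Type A, 1 Type B, 1 Type O
Probability of Type AB: 1/4
Expected count = 1/4 × 268 = 67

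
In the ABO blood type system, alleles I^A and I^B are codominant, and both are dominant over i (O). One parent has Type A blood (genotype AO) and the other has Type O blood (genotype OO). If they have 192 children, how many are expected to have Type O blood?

Cross: AO × OO
Possible offspring genotypes: 2 AO, 2 OO
Blood type counts: 2 Type A, 2 Type O
Probability of Type O: 2/4 = 1/2
Expected count = 1/2 × 192 = 96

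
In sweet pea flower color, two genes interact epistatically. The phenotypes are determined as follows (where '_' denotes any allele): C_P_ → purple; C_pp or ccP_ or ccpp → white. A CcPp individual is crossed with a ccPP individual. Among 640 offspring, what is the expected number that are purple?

Cross: CcPp × ccPP — consider each gene separately:
C gene: Cc × cc → 2 Cc, 2 cc → 2 C_ : 2 cc (out of 4)
P gene: Pp × PP → 2 PP, 2 Pp → 4 P_ (out of 4)
Genotype classes (out of 4 × 4 = 16): C_P_ = 2×4 = 8; ccP_ = 2×4 = 8
Apply the phenotype rules: C_P_ (8) → purple; ccP_ (8) → white
Phenotype counts (out of 16): 8 purple, 8 white
purple: 8 out of 16 → fraction 1/2
Expected count = 1/2 × 640 = 320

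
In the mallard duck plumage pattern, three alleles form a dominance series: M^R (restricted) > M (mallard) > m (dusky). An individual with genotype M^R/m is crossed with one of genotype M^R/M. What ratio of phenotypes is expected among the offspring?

Cross: M^R/m × M^R/M
Allele dominance: M^R > M > m
Offspring genotypes: 1 M^R/M^R, 1 M^R/M, 1 M^R/m, 1 M/m
Phenotype counts: 3 restricted, 1 mallard
Ratio: 3 restricted : 1 mallard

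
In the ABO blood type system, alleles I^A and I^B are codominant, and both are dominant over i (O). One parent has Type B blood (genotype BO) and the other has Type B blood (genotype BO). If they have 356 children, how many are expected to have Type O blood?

Cross: BO × BO
Possible offspring genotypes: 1 BB, 2 BO, 1 OO
Blood type counts: 3 Type B, 1 Type O
Probability of Type O: 1/4
Expected count = 1/4 × 356 = 89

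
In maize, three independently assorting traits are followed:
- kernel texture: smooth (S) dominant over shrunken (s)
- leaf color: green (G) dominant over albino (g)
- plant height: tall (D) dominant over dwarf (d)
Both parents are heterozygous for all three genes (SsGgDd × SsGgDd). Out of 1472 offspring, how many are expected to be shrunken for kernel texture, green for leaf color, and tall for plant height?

Trihybrid cross: SsGgDd × SsGgDd
Each trait segregates independently with a 3:1 phenotypic ratio, so each gene contributes 3/4 (dominant) or 1/4 (recessive).
Target: shrunken (kernel texture), green (leaf color), tall (plant height)
Probability = product of independent per-trait probabilities
= 1/4 × 3/4 × 3/4 = 9/64
Expected count = 9/64 × 1472 = 207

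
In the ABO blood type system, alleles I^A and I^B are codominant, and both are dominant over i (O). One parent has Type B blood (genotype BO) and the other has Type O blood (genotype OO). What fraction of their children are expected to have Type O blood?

Cross: BO × OO
Possible offspring genotypes: 2 BO, 2 OO
Blood type counts: 2 Type B, 2 Type O
Probability of Type O: 2/4 = 1/2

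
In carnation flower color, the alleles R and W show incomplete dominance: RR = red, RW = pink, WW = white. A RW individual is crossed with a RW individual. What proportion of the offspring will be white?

Punnett square for RW × RW:
Offspring genotypes: 1 RR, 2 RW, 1 WW
Phenotype counts: 1 red, 2 pink, 1 white
white: 1 out of 4
Probability: 1/4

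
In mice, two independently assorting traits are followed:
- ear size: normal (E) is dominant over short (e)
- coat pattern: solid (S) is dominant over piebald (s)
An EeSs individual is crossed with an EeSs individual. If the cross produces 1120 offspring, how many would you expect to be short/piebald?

Dihybrid cross EeSs × EeSs — consider each gene separately:
ear size: Ee × Ee → 1 EE, 2 Ee, 1 ee → 3 E_ : 1 ee (out of 4)
coat pattern: Ss × Ss → 1 SS, 2 Ss, 1 ss → 3 S_ : 1 ss (out of 4)
Combine (counts out of 4 × 4 = 16): normal/solid (E_S_) = 3×3 = 9; normal/piebald (E_ss) = 3×1 = 3; short/solid (eeS_) = 1×3 = 3; short/piebald (eess) = 1×1 = 1
Phenotype counts (out of 16): 9 normal/solid, 3 normal/piebald, 3 short/solid, 1 short/piebald
short/piebald: 1 out of 16 → fraction 1/16
Expected count = 1/16 × 1120 = 70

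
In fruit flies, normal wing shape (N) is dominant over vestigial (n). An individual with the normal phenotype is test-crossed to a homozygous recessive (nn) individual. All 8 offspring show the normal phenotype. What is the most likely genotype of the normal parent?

Test cross: ? × nn
All offspring are normal.
If the unknown parent were heterozygous (Nn), about half of 8 offspring would be vestigial; none are. The unknown parent is most likely homozygous dominant (NN).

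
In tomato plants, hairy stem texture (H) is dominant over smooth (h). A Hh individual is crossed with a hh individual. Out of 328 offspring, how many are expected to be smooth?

Punnett square for Hh × hh:
Offspring genotypes: 2 Hh, 2 hh
hairy: 2, smooth: 2
smooth: 2 out of 4 → fraction 1/2
Expected count = 1/2 × 328 = 164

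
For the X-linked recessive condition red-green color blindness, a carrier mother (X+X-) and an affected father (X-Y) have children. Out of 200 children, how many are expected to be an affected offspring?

Cross: X+X- × X-Y
Offspring: 1 X+X-, 1 X+Y, 1 X-X-, 1 X-Y
Probability of an affected offspring: 2/4 = 1/2
Expected count = 1/2 × 200 = 100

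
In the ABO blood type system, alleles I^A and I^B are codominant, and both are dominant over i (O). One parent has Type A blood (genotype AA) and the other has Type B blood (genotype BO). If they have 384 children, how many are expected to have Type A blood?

Cross: AA × BO
Possible offspring genotypes: 2 AB, 2 AO
Blood type counts: 2 Type AB, 2 Type A
Probability of Type A: 2/4 = 1/2
Expected count = 1/2 × 384 = 192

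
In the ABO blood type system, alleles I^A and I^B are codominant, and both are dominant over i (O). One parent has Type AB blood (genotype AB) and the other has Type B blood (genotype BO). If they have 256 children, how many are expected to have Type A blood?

Cross: AB × BO
Possible offspring genotypes: 1 AB, 1 AO, 1 BB, 1 BO
Blood type counts: 1 Type AB, 1 Type A, 2 Type B
Probability of Type A: 1/4
Expected count = 1/4 × 256 = 64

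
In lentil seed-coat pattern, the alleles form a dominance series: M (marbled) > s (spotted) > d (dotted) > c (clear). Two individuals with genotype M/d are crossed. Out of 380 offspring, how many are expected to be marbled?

Cross: M/d × M/d
Allele dominance: M > s > d > c
Offspring genotypes: 1 M/M, 2 M/d, 1 d/d
Phenotype counts: 3 marbled, 1 dotted
marbled: 3 out of 4 → fraction 3/4
Expected count = 3/4 × 380 = 285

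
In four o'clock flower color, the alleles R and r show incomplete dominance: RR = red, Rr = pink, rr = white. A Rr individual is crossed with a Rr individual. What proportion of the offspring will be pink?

Punnett square for Rr × Rr:
Offspring genotypes: 1 RR, 2 Rr, 1 rr
Phenotype counts: 1 red, 2 pink, 1 white
pink: 2 out of 4
Probability: 2/4 = 1/2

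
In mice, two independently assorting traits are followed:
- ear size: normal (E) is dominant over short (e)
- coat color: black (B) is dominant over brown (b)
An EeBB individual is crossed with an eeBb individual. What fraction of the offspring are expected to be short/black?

Dihybrid cross EeBB × eeBb — consider each gene separately:
ear size: Ee × ee → 2 Ee, 2 ee → 2 E_ : 2 ee (out of 4)
coat color: BB × Bb → 2 BB, 2 Bb → 4 B_ (out of 4)
Combine (counts out of 4 × 4 = 16): normal/black (E_B_) = 2×4 = 8; short/black (eeB_) = 2×4 = 8
Phenotype counts (out of 16): 8 normal/black, 8 short/black
short/black: 8 out of 16
Probability: 8/16 = 1/2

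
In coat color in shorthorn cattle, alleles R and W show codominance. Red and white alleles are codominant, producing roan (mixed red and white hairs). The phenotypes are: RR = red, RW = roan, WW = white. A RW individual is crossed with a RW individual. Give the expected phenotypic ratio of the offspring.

Punnett square for RW × RW:
Offspring genotypes: 1 RR, 2 RW, 1 WW
Phenotype counts: 1 red, 2 roan, 1 white
Ratio: 1 red : 2 roan : 1 white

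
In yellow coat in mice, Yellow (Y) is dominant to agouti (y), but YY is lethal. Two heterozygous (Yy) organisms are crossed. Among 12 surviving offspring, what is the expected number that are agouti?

Cross: Yy × Yy
Punnett square offspring (before lethality): 1 YY, 2 Yy, 1 yy
The YY genotype is lethal (embryos die); surviving offspring: 2 Yy, 1 yy
agouti: 1 out of 3 → fraction 1/3
Expected count = 1/3 × 12 = 4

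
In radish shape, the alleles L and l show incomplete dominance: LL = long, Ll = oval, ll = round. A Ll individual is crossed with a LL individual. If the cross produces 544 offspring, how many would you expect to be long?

Punnett square for Ll × LL:
Offspring genotypes: 2 LL, 2 Ll
Phenotype counts: 2 long, 2 oval
long: 2 out of 4 → fraction 1/2
Expected count = 1/2 × 544 = 272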